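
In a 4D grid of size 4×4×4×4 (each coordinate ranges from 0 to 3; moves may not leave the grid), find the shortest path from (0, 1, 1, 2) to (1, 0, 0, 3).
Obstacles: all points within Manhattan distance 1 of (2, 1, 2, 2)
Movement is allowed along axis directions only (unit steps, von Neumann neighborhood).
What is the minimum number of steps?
4
(one shortest path: (0, 1, 1, 2) → (1, 1, 1, 2) → (1, 0, 1, 2) → (1, 0, 0, 2) → (1, 0, 0, 3))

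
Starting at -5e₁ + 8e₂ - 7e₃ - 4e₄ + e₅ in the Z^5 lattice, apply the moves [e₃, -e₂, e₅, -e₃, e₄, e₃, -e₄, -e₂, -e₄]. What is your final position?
(-5, 6, -6, -5, 2)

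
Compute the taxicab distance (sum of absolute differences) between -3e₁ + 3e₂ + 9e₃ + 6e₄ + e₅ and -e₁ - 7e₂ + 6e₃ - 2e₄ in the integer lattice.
24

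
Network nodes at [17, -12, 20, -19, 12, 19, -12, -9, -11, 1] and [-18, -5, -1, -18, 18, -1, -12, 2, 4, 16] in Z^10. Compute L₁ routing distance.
131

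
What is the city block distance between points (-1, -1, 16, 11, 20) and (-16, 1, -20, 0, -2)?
86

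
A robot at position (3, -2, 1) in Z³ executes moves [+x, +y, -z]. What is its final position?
(4, -1, 0)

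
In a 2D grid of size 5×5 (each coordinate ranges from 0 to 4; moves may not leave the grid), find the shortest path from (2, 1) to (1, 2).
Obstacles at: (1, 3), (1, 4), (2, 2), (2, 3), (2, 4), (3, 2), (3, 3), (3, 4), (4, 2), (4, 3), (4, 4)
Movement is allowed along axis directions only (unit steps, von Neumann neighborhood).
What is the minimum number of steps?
2
(one shortest path: (2, 1) → (1, 1) → (1, 2))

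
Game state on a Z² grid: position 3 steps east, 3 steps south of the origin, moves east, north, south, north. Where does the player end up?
(4, -2)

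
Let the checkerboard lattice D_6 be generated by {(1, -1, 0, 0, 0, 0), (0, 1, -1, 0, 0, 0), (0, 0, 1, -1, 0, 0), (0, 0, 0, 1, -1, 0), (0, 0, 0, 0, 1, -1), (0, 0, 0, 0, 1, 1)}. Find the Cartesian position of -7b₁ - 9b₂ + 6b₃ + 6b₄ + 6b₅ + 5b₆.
(-7, -2, 15, 0, 5, -1)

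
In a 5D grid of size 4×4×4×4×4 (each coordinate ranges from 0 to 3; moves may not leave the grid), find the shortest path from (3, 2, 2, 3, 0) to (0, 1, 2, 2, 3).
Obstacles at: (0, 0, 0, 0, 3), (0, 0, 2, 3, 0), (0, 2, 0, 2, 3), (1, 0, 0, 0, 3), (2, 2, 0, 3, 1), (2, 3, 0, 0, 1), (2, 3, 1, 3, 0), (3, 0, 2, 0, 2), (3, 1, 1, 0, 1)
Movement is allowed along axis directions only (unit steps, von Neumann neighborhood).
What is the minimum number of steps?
8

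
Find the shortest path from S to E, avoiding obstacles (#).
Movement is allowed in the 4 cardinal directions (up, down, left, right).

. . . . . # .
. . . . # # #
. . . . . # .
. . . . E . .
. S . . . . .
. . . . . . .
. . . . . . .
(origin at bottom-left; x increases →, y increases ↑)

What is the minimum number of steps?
4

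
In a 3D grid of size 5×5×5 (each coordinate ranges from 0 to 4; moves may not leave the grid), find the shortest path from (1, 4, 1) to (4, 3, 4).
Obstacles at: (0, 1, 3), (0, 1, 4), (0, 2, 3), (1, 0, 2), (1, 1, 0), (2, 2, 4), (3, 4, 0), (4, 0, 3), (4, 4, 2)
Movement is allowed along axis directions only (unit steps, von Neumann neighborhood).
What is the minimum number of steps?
7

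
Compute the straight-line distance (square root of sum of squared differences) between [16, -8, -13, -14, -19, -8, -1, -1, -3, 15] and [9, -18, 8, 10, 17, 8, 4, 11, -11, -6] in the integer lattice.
58.2409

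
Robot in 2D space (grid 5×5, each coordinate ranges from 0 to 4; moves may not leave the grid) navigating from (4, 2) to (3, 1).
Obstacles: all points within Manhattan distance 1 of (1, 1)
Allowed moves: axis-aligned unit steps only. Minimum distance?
2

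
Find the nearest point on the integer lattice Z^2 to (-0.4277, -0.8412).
(0, -1)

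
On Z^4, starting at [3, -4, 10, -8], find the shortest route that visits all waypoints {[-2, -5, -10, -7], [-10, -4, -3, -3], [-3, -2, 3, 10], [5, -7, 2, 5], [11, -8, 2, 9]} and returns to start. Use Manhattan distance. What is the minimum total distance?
134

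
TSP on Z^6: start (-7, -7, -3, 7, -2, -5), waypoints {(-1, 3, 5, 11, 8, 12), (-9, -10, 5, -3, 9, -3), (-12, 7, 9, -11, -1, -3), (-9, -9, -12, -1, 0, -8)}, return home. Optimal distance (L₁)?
222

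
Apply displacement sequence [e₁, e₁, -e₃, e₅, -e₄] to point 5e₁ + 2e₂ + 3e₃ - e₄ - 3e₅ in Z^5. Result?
(7, 2, 2, -2, -2)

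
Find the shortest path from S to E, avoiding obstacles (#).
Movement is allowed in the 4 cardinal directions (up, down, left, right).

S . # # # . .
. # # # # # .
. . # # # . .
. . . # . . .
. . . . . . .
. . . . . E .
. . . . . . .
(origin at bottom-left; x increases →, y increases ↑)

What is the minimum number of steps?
10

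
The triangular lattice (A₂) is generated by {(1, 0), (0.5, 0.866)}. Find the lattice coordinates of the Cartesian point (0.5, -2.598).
2b₁ - 3b₂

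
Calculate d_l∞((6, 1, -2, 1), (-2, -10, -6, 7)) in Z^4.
11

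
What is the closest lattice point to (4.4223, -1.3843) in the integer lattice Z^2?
(4, -1)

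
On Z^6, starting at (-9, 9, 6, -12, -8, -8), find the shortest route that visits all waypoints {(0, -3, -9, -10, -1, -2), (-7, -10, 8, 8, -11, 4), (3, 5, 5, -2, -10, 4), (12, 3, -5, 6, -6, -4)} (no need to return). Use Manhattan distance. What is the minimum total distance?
176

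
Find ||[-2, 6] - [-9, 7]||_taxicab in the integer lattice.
8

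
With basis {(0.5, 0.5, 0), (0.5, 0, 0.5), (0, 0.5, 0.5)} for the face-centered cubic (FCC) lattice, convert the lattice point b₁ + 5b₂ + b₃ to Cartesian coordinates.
(3, 1, 3)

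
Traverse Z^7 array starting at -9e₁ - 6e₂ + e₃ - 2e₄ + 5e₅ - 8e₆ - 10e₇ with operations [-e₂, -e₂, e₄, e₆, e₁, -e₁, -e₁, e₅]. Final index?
(-10, -8, 1, -1, 6, -7, -10)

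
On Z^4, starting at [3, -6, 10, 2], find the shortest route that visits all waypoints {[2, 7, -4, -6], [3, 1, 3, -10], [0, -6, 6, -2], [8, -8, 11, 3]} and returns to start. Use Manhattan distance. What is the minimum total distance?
102
(one optimal route: (3, -6, 10, 2) → (3, 1, 3, -10) → (2, 7, -4, -6) → (0, -6, 6, -2) → (8, -8, 11, 3) → (3, -6, 10, 2))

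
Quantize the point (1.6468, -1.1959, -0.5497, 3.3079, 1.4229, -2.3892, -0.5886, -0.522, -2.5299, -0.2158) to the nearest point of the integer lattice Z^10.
(2, -1, -1, 3, 1, -2, -1, -1, -3, 0)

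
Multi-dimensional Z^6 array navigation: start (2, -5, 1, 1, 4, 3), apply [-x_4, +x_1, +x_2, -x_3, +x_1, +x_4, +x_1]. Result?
(5, -4, 0, 1, 4, 3)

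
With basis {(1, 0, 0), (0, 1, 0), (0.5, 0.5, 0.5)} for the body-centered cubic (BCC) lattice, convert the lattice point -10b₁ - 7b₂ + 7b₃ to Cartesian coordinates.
(-6.5, -3.5, 3.5)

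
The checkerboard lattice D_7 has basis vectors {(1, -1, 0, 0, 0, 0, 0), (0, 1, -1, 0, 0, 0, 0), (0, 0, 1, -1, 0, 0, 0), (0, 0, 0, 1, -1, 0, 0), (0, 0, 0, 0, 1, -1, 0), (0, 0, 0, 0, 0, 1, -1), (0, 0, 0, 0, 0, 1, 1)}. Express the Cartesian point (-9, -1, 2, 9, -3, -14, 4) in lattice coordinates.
-9b₁ - 10b₂ - 8b₃ + b₄ - 2b₅ - 10b₆ - 6b₇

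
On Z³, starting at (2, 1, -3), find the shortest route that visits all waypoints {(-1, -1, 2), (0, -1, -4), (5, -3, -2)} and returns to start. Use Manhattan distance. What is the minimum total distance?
32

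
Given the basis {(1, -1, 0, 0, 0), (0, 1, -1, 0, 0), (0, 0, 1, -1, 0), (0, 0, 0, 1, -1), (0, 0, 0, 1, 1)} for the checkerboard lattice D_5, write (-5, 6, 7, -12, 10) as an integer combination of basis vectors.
-5b₁ + b₂ + 8b₃ - 7b₄ + 3b₅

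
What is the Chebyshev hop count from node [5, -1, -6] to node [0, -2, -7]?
5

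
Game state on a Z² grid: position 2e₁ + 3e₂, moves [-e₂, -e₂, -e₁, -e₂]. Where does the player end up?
(1, 0)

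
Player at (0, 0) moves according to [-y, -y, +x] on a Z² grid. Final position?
(1, -2)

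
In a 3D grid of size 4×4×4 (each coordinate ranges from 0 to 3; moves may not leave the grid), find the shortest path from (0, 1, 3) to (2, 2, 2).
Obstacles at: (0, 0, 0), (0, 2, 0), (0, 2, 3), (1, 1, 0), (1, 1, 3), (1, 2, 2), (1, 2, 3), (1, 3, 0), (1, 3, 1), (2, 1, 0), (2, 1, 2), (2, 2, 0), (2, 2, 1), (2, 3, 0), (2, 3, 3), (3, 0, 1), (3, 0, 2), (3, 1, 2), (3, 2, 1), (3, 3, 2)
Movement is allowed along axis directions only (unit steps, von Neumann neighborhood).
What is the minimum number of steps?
6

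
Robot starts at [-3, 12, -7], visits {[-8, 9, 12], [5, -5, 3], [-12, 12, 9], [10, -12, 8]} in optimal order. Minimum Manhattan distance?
88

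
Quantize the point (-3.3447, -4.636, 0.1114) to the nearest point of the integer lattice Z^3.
(-3, -5, 0)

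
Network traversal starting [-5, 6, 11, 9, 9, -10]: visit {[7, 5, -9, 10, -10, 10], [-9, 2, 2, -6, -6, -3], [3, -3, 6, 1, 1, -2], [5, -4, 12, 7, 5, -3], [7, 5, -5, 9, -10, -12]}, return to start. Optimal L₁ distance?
230
(one optimal route: (-5, 6, 11, 9, 9, -10) → (5, -4, 12, 7, 5, -3) → (3, -3, 6, 1, 1, -2) → (-9, 2, 2, -6, -6, -3) → (7, 5, -9, 10, -10, 10) → (7, 5, -5, 9, -10, -12) → (-5, 6, 11, 9, 9, -10))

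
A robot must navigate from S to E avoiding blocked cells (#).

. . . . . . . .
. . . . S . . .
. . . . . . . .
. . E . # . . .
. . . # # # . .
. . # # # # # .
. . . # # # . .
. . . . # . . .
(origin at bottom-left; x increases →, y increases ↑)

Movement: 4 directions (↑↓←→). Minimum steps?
4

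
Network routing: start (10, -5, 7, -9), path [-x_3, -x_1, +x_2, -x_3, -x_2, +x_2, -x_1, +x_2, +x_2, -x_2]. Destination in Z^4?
(8, -3, 5, -9)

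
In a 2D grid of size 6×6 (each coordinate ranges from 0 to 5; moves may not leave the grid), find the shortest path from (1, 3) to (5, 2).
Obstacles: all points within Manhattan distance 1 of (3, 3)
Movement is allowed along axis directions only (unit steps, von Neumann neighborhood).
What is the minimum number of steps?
7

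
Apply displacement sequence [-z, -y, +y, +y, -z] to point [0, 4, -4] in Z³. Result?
(0, 5, -6)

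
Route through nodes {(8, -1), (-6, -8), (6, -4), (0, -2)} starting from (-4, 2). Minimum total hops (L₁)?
37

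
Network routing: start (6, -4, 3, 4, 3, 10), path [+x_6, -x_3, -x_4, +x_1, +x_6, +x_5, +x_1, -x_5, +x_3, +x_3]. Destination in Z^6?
(8, -4, 4, 3, 3, 12)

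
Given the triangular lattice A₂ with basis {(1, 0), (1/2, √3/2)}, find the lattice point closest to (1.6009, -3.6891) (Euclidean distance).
(2, -3.464)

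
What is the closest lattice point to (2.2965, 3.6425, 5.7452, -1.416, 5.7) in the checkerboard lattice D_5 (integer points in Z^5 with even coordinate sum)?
(2, 4, 6, -2, 6)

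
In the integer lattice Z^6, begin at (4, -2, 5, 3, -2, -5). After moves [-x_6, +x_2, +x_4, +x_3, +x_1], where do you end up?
(5, -1, 6, 4, -2, -6)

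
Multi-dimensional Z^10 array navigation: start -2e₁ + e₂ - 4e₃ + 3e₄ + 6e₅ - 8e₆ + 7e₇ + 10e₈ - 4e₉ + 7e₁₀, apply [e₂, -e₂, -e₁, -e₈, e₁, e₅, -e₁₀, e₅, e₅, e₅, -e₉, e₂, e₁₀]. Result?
(-2, 2, -4, 3, 10, -8, 7, 9, -5, 7)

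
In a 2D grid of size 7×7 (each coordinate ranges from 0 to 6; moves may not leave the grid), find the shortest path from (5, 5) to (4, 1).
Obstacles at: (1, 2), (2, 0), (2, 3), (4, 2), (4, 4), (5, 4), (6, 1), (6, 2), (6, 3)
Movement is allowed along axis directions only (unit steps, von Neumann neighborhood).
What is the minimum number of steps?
7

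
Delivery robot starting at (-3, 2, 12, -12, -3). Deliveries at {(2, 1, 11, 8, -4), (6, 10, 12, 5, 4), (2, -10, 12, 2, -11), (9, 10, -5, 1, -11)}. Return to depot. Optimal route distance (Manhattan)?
176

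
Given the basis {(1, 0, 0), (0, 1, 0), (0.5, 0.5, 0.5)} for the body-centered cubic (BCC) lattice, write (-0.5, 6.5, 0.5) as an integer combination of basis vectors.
-b₁ + 6b₂ + b₃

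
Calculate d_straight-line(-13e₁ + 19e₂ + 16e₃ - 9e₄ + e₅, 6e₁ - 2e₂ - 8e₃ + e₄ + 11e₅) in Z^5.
39.724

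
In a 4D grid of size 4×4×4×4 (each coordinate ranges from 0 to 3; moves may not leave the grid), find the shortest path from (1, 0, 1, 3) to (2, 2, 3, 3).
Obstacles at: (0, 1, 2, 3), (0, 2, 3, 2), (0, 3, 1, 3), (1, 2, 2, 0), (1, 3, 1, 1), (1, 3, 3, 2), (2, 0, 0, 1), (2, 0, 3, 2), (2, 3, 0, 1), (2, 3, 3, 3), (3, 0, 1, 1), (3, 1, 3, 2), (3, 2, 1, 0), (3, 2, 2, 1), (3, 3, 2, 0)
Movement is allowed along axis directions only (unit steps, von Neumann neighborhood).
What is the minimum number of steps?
5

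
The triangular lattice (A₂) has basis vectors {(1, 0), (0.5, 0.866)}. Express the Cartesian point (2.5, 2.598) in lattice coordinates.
b₁ + 3b₂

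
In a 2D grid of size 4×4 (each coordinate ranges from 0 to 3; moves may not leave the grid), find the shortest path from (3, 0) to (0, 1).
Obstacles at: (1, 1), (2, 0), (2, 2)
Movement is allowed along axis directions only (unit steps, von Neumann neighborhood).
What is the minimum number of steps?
8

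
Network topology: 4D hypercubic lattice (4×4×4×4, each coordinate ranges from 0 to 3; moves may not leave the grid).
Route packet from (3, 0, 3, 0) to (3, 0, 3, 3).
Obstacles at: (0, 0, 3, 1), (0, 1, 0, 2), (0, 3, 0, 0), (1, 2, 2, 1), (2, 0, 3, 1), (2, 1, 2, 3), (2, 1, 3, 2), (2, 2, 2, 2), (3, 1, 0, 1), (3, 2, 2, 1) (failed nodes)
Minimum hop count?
3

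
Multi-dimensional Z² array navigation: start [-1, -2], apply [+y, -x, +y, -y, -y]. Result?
(-2, -2)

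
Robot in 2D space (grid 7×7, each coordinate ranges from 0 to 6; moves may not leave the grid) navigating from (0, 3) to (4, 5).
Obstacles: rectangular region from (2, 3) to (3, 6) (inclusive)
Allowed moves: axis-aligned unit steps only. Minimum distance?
8
(one shortest path: (0, 3) → (1, 3) → (1, 2) → (2, 2) → (3, 2) → (4, 2) → (4, 3) → (4, 4) → (4, 5))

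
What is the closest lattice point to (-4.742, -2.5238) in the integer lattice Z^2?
(-5, -3)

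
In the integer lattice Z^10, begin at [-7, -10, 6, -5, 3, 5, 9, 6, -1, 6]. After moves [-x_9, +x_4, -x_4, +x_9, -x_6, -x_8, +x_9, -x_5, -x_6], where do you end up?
(-7, -10, 6, -5, 2, 3, 9, 5, 0, 6)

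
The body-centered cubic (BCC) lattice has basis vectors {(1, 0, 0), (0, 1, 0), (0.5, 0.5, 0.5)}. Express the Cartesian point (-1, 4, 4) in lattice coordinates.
-5b₁ + 8b₃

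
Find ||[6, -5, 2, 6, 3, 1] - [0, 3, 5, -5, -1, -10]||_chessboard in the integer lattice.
11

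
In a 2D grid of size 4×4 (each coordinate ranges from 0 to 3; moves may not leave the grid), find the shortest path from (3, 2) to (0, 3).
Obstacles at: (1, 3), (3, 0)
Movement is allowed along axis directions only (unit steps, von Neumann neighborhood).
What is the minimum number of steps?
4
(one shortest path: (3, 2) → (2, 2) → (1, 2) → (0, 2) → (0, 3))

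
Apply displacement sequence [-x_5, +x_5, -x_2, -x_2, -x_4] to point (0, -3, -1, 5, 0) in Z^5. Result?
(0, -5, -1, 4, 0)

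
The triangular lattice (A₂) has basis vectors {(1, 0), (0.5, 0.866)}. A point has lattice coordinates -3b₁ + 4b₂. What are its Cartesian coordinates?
(-1, 3.464)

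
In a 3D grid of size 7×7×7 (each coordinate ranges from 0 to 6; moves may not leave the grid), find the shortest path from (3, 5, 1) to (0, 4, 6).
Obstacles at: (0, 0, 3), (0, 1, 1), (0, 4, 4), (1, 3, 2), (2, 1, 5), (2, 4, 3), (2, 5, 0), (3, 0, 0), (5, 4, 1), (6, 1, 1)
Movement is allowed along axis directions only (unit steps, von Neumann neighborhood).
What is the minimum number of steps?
9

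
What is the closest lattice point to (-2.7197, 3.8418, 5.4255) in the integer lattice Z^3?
(-3, 4, 5)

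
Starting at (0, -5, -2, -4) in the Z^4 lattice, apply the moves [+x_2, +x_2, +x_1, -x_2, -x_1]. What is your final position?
(0, -4, -2, -4)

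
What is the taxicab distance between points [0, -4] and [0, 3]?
7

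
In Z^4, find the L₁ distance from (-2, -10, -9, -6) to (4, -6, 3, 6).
34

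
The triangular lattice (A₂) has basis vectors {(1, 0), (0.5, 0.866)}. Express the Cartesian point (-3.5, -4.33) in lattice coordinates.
-b₁ - 5b₂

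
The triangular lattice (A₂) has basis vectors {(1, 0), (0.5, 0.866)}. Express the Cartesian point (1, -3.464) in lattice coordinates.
3b₁ - 4b₂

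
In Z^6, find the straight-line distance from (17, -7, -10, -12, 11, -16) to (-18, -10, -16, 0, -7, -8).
42.45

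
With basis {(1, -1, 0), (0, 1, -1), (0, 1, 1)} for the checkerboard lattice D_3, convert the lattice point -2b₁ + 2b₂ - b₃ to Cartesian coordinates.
(-2, 3, -3)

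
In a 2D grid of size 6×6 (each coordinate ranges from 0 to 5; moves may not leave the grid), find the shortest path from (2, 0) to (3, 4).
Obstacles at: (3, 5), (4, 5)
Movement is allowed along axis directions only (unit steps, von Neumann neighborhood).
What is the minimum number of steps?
5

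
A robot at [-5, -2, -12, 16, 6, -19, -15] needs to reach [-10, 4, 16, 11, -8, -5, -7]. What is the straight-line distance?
36.4143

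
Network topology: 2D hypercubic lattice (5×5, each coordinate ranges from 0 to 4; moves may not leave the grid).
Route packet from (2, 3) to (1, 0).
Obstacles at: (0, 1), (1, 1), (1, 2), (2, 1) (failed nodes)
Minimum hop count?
6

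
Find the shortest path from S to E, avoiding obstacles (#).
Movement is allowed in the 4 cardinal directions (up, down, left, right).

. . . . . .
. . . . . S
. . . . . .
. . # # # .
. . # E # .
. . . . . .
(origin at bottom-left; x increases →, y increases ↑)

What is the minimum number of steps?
7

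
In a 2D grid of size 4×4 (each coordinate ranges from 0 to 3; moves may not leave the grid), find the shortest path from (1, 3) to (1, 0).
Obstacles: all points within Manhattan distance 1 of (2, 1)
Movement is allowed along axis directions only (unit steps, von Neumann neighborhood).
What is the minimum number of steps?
5
(one shortest path: (1, 3) → (0, 3) → (0, 2) → (0, 1) → (0, 0) → (1, 0))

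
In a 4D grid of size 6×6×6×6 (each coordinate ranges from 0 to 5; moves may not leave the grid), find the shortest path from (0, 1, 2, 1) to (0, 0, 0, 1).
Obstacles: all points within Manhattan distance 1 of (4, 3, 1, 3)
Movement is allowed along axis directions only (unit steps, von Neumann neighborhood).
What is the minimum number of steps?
3
(one shortest path: (0, 1, 2, 1) → (0, 0, 2, 1) → (0, 0, 1, 1) → (0, 0, 0, 1))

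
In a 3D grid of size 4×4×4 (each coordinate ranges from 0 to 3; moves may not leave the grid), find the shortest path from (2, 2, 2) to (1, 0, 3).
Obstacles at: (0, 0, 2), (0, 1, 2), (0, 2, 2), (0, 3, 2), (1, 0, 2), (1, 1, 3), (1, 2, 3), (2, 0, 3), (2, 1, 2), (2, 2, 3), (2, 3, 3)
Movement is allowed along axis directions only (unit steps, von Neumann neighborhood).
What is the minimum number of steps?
8
(one shortest path: (2, 2, 2) → (1, 2, 2) → (1, 3, 2) → (1, 3, 3) → (0, 3, 3) → (0, 2, 3) → (0, 1, 3) → (0, 0, 3) → (1, 0, 3))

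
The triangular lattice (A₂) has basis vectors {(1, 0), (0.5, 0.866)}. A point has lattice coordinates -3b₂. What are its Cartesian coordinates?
(-1.5, -2.598)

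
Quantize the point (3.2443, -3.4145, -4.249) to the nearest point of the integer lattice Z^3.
(3, -3, -4)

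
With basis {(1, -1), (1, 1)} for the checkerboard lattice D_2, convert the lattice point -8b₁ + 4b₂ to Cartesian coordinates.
(-4, 12)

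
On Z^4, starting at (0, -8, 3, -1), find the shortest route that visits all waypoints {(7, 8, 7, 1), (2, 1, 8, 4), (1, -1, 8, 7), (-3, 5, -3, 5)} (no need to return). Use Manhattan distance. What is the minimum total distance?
70
(one optimal route: (0, -8, 3, -1) → (1, -1, 8, 7) → (2, 1, 8, 4) → (7, 8, 7, 1) → (-3, 5, -3, 5))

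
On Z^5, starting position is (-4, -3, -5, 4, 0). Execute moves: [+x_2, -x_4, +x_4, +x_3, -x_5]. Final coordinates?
(-4, -2, -4, 4, -1)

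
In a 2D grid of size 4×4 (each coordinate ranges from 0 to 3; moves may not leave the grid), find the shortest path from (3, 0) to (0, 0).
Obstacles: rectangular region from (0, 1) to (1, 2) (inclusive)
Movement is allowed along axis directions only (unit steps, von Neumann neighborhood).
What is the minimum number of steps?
3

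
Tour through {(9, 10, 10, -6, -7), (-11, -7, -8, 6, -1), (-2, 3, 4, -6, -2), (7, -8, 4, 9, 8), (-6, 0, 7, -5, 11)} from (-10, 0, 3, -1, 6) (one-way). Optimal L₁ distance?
169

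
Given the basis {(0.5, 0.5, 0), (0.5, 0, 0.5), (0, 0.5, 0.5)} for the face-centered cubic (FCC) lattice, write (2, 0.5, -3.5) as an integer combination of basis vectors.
6b₁ - 2b₂ - 5b₃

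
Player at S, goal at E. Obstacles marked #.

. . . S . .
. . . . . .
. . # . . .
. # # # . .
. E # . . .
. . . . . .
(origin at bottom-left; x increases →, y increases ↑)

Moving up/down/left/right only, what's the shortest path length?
8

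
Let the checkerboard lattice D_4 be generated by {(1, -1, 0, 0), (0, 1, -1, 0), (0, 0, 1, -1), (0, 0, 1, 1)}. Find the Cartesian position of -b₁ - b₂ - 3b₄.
(-1, 0, -2, -3)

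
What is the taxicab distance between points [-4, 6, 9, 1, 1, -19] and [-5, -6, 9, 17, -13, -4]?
58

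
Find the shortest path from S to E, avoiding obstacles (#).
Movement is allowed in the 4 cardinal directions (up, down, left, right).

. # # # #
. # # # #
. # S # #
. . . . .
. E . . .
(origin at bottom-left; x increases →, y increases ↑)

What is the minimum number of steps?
3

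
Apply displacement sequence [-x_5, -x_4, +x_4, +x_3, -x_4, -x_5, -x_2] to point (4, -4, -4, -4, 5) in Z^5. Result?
(4, -5, -3, -5, 3)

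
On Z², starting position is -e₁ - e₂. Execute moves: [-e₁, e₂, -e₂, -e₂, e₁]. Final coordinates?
(-1, -2)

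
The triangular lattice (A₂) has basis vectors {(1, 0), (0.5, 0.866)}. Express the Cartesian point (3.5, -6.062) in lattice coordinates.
7b₁ - 7b₂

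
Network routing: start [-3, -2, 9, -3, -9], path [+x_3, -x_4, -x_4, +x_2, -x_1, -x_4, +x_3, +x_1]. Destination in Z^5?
(-3, -1, 11, -6, -9)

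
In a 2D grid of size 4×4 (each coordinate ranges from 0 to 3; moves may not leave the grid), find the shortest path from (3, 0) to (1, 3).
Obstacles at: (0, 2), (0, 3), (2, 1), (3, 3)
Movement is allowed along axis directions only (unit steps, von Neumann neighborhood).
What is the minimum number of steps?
5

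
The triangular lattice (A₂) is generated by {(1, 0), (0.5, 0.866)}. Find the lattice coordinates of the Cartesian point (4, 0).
4b₁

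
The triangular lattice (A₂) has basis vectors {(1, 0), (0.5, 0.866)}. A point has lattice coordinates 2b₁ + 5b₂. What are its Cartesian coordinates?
(4.5, 4.33)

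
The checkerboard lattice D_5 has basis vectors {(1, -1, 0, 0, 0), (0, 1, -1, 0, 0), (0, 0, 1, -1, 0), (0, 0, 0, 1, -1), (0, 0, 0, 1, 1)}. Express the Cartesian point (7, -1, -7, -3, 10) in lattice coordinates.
7b₁ + 6b₂ - b₃ - 7b₄ + 3b₅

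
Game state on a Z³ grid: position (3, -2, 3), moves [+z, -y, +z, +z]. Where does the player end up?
(3, -3, 6)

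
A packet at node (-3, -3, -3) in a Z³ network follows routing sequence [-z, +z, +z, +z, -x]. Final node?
(-4, -3, -1)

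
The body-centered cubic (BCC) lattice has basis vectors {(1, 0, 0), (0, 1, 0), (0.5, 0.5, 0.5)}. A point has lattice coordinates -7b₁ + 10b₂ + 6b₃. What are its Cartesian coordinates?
(-4, 13, 3)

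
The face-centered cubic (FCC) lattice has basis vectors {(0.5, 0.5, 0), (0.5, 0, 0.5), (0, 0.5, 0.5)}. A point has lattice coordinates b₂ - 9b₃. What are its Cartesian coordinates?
(0.5, -4.5, -4)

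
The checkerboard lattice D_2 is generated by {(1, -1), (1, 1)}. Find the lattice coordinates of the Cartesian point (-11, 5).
-8b₁ - 3b₂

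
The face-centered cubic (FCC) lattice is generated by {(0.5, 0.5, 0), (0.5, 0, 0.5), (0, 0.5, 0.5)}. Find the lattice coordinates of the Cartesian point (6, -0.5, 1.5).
4b₁ + 8b₂ - 5b₃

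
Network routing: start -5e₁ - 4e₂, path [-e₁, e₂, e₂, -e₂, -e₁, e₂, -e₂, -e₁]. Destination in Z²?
(-8, -3)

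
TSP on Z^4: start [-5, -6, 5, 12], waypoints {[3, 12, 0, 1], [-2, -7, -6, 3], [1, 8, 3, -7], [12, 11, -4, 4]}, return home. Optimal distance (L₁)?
134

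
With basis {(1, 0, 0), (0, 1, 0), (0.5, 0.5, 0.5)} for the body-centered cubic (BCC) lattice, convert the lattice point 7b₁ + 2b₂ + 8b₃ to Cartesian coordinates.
(11, 6, 4)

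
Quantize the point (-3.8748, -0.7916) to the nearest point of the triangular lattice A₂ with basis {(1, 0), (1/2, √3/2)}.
(-3.5, -0.866)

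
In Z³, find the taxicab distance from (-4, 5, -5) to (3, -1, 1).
19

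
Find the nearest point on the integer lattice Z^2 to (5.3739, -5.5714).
(5, -6)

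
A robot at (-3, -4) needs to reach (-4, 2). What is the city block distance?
7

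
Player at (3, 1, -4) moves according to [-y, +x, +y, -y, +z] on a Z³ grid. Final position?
(4, 0, -3)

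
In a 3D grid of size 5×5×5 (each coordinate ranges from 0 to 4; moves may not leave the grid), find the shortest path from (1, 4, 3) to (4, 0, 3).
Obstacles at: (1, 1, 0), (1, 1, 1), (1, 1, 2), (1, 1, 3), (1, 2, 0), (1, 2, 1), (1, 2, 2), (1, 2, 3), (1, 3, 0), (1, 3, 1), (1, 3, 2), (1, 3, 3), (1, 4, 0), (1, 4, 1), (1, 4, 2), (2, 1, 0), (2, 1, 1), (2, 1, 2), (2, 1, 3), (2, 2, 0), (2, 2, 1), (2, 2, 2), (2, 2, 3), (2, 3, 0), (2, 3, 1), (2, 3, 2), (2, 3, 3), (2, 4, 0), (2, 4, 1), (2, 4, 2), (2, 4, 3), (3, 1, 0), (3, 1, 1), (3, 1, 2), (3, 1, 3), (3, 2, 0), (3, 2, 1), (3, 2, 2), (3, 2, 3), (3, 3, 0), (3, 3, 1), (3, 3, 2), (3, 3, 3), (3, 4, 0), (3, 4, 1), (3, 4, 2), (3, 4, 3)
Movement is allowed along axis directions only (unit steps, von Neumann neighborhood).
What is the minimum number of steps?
9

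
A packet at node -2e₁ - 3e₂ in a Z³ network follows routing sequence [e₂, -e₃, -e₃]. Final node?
(-2, -2, -2)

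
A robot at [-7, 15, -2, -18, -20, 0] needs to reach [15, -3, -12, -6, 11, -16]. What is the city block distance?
109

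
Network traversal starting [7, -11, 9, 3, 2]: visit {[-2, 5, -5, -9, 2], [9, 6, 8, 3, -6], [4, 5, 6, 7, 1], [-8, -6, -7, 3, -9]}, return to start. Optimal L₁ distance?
170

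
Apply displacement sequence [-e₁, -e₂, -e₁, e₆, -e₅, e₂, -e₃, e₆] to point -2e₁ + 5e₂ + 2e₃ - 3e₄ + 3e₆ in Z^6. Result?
(-4, 5, 1, -3, -1, 5)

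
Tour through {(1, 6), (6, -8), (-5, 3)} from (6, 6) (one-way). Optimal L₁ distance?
36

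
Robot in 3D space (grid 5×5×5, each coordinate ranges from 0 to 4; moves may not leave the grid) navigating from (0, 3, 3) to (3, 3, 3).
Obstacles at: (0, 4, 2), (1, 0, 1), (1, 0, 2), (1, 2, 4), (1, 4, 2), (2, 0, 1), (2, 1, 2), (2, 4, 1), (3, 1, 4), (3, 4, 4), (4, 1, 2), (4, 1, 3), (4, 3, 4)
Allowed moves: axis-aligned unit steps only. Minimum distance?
3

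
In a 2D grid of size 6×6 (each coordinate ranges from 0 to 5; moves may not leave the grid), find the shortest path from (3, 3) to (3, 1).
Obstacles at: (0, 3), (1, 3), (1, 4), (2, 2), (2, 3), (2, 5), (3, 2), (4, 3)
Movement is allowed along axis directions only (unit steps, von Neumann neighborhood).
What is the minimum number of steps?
8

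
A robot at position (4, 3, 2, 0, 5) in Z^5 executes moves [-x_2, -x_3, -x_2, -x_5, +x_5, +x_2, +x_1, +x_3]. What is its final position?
(5, 2, 2, 0, 5)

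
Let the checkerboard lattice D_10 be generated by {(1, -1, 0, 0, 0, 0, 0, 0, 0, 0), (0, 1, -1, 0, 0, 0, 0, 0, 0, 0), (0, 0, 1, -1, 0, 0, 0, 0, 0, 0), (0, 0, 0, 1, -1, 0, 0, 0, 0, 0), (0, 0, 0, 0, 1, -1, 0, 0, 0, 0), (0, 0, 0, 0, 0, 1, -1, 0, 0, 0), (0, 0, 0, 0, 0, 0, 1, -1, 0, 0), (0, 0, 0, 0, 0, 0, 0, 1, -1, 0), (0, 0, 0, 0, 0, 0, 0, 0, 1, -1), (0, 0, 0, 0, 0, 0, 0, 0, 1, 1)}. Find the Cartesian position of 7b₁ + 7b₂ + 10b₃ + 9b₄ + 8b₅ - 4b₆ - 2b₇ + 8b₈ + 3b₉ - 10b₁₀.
(7, 0, 3, -1, -1, -12, 2, 10, -15, -13)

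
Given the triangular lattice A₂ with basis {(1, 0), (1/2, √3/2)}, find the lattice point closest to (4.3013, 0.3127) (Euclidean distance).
(4, 0)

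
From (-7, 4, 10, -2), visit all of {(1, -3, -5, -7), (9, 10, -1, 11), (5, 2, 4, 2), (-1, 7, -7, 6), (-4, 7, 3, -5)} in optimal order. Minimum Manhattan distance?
115
(one optimal route: (-7, 4, 10, -2) → (-4, 7, 3, -5) → (5, 2, 4, 2) → (9, 10, -1, 11) → (-1, 7, -7, 6) → (1, -3, -5, -7))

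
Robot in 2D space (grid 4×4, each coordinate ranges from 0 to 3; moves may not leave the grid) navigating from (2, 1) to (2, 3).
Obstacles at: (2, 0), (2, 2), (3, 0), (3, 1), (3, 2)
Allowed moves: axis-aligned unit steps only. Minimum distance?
4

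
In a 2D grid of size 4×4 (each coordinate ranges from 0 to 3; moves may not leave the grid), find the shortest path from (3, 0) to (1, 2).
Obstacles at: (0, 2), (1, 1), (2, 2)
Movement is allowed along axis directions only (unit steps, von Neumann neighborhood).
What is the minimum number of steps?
6
(one shortest path: (3, 0) → (3, 1) → (3, 2) → (3, 3) → (2, 3) → (1, 3) → (1, 2))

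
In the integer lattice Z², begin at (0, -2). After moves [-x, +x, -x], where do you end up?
(-1, -2)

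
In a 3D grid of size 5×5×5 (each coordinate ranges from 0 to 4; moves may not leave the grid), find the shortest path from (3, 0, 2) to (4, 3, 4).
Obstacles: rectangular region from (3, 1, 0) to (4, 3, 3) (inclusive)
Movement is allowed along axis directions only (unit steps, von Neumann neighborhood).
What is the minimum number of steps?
6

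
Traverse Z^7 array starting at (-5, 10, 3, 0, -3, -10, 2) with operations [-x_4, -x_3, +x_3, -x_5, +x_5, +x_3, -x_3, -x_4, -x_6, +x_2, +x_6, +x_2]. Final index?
(-5, 12, 3, -2, -3, -10, 2)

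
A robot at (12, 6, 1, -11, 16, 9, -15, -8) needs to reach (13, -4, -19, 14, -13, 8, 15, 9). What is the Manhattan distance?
133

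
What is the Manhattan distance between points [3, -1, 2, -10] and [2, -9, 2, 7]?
26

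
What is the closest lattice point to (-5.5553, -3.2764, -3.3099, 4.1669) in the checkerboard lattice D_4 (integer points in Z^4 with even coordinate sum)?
(-6, -3, -3, 4)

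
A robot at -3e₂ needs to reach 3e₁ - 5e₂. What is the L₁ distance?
5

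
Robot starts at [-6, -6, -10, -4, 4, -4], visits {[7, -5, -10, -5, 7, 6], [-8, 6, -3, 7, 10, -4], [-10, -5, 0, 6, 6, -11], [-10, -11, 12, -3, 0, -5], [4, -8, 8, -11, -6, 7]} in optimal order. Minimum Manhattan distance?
186
(one optimal route: (-6, -6, -10, -4, 4, -4) → (7, -5, -10, -5, 7, 6) → (4, -8, 8, -11, -6, 7) → (-10, -11, 12, -3, 0, -5) → (-10, -5, 0, 6, 6, -11) → (-8, 6, -3, 7, 10, -4))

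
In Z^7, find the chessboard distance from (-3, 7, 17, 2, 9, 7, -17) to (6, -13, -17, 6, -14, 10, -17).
34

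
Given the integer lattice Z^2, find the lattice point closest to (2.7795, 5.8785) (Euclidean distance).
(3, 6)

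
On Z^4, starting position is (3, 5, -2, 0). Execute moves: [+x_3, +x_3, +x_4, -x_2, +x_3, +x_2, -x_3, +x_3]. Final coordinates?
(3, 5, 1, 1)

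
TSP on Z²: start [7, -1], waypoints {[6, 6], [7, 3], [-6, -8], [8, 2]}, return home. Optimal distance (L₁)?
56
(one optimal route: (7, -1) → (-6, -8) → (6, 6) → (7, 3) → (8, 2) → (7, -1))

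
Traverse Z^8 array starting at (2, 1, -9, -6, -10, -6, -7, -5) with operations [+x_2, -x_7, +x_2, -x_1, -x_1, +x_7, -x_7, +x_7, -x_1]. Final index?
(-1, 3, -9, -6, -10, -6, -7, -5)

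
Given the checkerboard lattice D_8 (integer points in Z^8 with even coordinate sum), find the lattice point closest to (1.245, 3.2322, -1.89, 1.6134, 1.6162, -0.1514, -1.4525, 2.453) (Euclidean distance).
(1, 3, -2, 2, 2, 0, -1, 3)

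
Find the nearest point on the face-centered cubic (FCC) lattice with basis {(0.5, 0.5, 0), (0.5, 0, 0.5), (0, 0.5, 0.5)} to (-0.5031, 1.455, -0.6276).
(-0.5, 1.5, -1)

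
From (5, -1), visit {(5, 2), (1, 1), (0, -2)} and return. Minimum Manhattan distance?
18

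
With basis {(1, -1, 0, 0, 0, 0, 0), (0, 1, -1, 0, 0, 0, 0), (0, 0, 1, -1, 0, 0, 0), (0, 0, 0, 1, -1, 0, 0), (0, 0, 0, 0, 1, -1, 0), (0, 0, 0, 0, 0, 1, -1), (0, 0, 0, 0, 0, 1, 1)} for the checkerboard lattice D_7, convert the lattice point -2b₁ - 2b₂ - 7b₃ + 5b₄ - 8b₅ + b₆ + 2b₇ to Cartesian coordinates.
(-2, 0, -5, 12, -13, 11, 1)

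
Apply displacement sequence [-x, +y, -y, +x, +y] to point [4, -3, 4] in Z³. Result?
(4, -2, 4)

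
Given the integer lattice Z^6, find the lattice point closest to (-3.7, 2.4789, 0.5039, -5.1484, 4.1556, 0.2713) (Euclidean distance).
(-4, 2, 1, -5, 4, 0)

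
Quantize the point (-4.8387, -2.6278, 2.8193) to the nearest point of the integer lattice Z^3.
(-5, -3, 3)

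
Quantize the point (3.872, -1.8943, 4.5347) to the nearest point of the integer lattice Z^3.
(4, -2, 5)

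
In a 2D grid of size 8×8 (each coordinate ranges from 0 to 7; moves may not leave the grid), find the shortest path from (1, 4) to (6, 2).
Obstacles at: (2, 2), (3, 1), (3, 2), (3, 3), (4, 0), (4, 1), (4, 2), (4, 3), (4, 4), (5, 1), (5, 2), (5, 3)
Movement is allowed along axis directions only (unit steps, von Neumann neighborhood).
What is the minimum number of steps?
9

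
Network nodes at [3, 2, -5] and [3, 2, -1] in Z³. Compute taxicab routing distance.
4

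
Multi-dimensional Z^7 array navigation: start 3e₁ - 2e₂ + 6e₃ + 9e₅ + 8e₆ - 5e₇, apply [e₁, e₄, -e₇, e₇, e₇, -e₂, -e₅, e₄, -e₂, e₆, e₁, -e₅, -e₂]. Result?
(5, -5, 6, 2, 7, 9, -4)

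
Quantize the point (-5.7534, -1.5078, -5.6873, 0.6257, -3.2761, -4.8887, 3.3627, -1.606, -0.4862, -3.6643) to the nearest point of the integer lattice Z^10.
(-6, -2, -6, 1, -3, -5, 3, -2, 0, -4)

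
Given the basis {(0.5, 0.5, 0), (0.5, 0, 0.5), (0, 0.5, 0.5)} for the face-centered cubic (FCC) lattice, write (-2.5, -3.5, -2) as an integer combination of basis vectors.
-4b₁ - b₂ - 3b₃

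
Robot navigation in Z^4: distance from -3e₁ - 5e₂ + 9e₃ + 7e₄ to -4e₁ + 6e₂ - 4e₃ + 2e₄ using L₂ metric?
17.7764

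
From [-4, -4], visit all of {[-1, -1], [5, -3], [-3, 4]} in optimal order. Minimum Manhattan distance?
24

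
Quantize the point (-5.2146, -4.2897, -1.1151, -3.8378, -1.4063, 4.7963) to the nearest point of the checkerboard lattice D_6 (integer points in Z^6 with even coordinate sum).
(-5, -4, -1, -4, -1, 5)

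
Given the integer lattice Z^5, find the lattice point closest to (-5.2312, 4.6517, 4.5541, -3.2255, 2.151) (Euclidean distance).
(-5, 5, 5, -3, 2)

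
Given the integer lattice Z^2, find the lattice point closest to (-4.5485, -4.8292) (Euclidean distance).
(-5, -5)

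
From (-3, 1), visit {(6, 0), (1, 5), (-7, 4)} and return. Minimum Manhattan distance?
36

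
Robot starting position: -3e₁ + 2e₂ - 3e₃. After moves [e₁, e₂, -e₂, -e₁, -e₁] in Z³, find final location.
(-4, 2, -3)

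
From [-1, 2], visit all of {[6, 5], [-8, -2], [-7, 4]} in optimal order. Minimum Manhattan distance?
31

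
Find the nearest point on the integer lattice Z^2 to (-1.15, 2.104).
(-1, 2)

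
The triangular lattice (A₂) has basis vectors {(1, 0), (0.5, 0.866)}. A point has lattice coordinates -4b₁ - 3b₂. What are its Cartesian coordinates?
(-5.5, -2.598)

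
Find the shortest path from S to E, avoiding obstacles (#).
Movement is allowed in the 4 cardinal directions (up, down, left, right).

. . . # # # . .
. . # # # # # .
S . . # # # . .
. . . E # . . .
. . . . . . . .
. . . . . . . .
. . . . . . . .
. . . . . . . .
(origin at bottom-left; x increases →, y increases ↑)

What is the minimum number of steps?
4
(one shortest path: (0, 5) → (1, 5) → (2, 5) → (2, 4) → (3, 4))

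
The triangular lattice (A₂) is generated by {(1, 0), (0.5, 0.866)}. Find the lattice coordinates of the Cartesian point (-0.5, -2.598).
b₁ - 3b₂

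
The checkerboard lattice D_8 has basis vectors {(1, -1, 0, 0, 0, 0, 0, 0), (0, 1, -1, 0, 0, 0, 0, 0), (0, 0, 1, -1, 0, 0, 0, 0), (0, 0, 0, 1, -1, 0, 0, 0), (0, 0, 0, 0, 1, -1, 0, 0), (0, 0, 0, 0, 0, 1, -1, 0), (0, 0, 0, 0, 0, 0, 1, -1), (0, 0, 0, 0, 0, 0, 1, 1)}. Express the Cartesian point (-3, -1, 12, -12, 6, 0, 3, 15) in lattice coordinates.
-3b₁ - 4b₂ + 8b₃ - 4b₄ + 2b₅ + 2b₆ - 5b₇ + 10b₈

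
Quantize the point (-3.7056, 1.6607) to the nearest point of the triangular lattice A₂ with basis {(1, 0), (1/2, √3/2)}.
(-4, 1.732)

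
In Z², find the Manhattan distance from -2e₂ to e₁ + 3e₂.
6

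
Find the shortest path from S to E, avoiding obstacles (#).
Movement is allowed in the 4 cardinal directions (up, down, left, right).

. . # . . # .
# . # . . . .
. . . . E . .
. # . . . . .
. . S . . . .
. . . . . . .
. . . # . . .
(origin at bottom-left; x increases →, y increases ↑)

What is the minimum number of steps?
4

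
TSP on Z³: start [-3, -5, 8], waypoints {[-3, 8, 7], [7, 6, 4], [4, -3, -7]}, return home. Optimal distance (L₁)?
76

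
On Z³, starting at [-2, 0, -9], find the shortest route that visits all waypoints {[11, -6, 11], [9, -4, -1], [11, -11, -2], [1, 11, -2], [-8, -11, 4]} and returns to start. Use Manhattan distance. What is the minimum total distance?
134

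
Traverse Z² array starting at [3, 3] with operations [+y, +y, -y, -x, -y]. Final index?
(2, 3)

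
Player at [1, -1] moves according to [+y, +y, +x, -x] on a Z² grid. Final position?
(1, 1)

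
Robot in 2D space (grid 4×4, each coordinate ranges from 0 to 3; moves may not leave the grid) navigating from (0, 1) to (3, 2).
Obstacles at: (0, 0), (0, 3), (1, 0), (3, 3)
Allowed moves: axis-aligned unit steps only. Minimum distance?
4
(one shortest path: (0, 1) → (1, 1) → (2, 1) → (3, 1) → (3, 2))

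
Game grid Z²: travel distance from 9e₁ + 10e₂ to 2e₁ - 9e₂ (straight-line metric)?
20.2485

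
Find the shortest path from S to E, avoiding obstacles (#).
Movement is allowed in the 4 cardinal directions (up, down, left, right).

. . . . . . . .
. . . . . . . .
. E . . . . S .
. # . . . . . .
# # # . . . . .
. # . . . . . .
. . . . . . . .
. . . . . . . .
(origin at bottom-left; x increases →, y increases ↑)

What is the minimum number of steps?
5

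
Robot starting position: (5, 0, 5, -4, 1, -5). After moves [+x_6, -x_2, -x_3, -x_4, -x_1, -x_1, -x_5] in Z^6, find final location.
(3, -1, 4, -5, 0, -4)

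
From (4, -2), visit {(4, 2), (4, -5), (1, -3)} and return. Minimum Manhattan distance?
20
(one optimal route: (4, -2) → (4, 2) → (4, -5) → (1, -3) → (4, -2))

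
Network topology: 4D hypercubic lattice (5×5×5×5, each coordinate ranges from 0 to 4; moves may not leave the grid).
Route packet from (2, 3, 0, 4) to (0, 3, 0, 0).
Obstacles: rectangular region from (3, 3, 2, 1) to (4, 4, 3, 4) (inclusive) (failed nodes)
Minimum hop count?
6
(one shortest path: (2, 3, 0, 4) → (1, 3, 0, 4) → (0, 3, 0, 4) → (0, 3, 0, 3) → (0, 3, 0, 2) → (0, 3, 0, 1) → (0, 3, 0, 0))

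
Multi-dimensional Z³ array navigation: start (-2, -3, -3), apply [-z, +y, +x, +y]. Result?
(-1, -1, -4)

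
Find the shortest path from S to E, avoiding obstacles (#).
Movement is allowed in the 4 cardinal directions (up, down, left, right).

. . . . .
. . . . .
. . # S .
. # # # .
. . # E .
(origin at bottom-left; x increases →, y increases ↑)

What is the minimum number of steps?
4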